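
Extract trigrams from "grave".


Word: "grave" (length 5)
Number of trigrams = 5 - 3 + 1 = 3
  Position 0: "gra"
  Position 1: "rav"
  Position 2: "ave"
Trigrams = "gra", "rav", "ave"


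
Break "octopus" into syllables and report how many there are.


Word: "octopus"
Syllable breakdown: oc / to / pus
Counting: 3 parts
= 3 syllables


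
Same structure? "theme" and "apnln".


Pattern of "theme": [0, 1, 2, 3, 2]
Pattern of "apnln": [0, 1, 2, 3, 2]
Patterns match
Same pattern = Yes


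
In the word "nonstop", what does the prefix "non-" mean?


Prefix: non-
Example: nonstop (non- + stop)
Meaning = not


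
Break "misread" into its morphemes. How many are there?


Word: "misread"
Morphemes: mis- + read
Each morpheme carries meaning
= 2 morphemes


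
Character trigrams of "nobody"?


Word: "nobody" (length 6)
Number of trigrams = 6 - 3 + 1 = 4
  Position 0: "nob"
  Position 1: "obo"
  Position 2: "bod"
  Position 3: "ody"
Trigrams = "nob", "obo", "bod", "ody"


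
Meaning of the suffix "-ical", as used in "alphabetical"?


Suffix: -ical
Example: alphabetical (alphabet + -ical)
Meaning = relating to


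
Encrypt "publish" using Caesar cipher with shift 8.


Word: "publish"
Shift: 8
Each letter → (letter + shift) mod 26:
  'p' (15) + 8 = 23 → 'x'
  'u' (20) + 8 = 2 → 'c'
  'b' (1) + 8 = 9 → 'j'
  'l' (11) + 8 = 19 → 't'
  'i' (8) + 8 = 16 → 'q'
  's' (18) + 8 = 0 → 'a'
  'h' (7) + 8 = 15 → 'p'
Result = "xcjtqap"


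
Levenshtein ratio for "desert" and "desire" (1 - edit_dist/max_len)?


Word 1: "desert" (length 6)
Word 2: "desire" (length 6)
One optimal edit sequence:
  1. keep 'd'
  2. keep 'e'
  3. keep 's'
  4. substitute 'e' -> 'i'  (+1)
  5. keep 'r'
  6. substitute 't' -> 'e'  (+1)
Edit distance = 2
Max length = max(6, 6) = 6
Similarity = 1 - 2/6
= 0.6667


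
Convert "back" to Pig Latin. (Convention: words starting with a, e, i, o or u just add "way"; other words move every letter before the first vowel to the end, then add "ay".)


Word: "back"
Starts with consonant(s) → move to end, add 'ay'
Consonant cluster: "b"
Pig Latin = "ackbay"


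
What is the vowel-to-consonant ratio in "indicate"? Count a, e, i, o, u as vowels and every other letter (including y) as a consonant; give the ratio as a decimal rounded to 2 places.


Word: "indicate"
Vowels (a,e,i,o,u): 4
Consonants: 4
Ratio = 4/4
= 1.00


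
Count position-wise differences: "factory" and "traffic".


Comparing character by character (same length = 7):
  Pos 0: 'f' vs 't' !=
  Pos 1: 'a' vs 'r' !=
  Pos 2: 'c' vs 'a' !=
  Pos 3: 't' vs 'f' !=
  Pos 4: 'o' vs 'f' !=
  Pos 5: 'r' vs 'i' !=
  Pos 6: 'y' vs 'c' !=
Hamming distance = 7


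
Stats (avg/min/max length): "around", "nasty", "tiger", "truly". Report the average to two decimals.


Lengths: "around"=6, "nasty"=5, "tiger"=5, "truly"=5
Sum = 21, Count = 4
Average = 21/4 = 5.25
= avg=5.25, min=5, max=6


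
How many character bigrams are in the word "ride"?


Word: "ride" (length 4)
Number of 2-grams = length - 2 + 1 = 4 - 2 + 1
= 3


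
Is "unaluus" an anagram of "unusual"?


Word 1: "unusual" → sorted: alnsuuu
Word 2: "unaluus" → sorted: alnsuuu
Same letters? alnsuuu == alnsuuu
Anagram = Yes


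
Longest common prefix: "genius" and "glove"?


Word 1: "genius"
Word 2: "glove"
Comparing from start:
  Pos 0: 'g' == 'g'
  Pos 1: 'e' != 'l' (stop)
LCP = "g" (length 1)


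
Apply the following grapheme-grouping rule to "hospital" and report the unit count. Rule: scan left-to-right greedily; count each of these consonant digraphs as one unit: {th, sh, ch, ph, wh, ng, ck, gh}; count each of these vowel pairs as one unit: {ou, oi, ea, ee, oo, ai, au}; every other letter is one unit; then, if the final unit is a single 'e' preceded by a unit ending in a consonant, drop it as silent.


Word: "hospital" (8 letters)
Left-to-right scan:
  1. 'h' (letter)
  2. 'o' (letter)
  3. 's' (letter)
  4. 'p' (letter)
  5. 'i' (letter)
  6. 't' (letter)
  7. 'a' (letter)
  8. 'l' (letter)
Units from scan: 8
Sound units = 8 units


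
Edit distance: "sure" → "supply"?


Word 1: "sure" (length 4)
Word 2: "supply" (length 6)
One optimal edit sequence (insert/delete/substitute each cost 1):
  1. keep 's'
  2. keep 'u'
  3. insert 'p'  (+1)
  4. insert 'p'  (+1)
  5. substitute 'r' -> 'l'  (+1)
  6. substitute 'e' -> 'y'  (+1)
Total edit operations: 4
Edit distance = 4


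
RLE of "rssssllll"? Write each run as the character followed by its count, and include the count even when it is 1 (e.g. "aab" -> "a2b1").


String: "rssssllll"
Scanning for consecutive runs:
  'r' x 1
  's' x 4
  'l' x 4
RLE = "r1s4l4"


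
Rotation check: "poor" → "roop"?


Word: "poor", Candidate: "roop"
Method: check if candidate is substring of word+word
"poorpoor" contains "roop"? No
Is rotation = No


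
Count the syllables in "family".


Word: "family"
Syllable breakdown: fam-i-ly
Counting: 3 parts
= 3 syllables


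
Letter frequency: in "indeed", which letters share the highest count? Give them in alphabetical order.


Word: "indeed"
Letter counts:
  'd': 2
  'e': 2
  'i': 1
  'n': 1
Maximum count = 2
Most frequent = 'd', 'e' (2 times each)


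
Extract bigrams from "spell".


Word: "spell" (length 5)
Number of bigrams = 5 - 2 + 1 = 4
  Position 0: "sp"
  Position 1: "pe"
  Position 2: "el"
  Position 3: "ll"
Bigrams = "sp", "pe", "el", "ll"


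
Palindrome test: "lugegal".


Word: "lugegal"
Reversed: "lagegul"
Forward == Backward? lugegal != lagegul
Palindrome = No


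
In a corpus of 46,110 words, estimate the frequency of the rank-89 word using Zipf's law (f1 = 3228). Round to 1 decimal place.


Zipf's law: f(r) = f(1) / r
f(1) = 3228
f(89) = 3228 / 89
= 36.3 occurrences


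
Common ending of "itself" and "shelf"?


Word 1: "itself"
Word 2: "shelf"
Comparing from end:
  Pos -1: 'f' == 'f'
  Pos -2: 'l' == 'l'
  Pos -3: 'e' == 'e'
  Pos -4: 's' != 'h' (stop)
LCS = "elf" (length 3)


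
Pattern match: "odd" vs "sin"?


Pattern of "odd": [0, 1, 1]
Pattern of "sin": [0, 1, 2]
Patterns do not match
Same pattern = No


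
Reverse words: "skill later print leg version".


Original: "skill later print leg version"
Words (1..n): skill | later | print | leg | version
Reversed (n..1): version | leg | print | later | skill
Result = "version leg print later skill"


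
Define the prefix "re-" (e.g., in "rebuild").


Prefix: re-
Example: rebuild (re- + build)
Meaning = again


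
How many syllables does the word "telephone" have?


Word: "telephone"
Syllable breakdown: tel | e | phone
Counting: 3 parts
= 3 syllables


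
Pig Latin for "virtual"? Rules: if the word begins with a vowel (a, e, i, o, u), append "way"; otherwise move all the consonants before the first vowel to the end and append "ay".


Word: "virtual"
Starts with consonant(s) → move to end, add 'ay'
Consonant cluster: "v"
Pig Latin = "irtualvay"


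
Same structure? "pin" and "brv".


Pattern of "pin": [0, 1, 2]
Pattern of "brv": [0, 1, 2]
Patterns match
Same pattern = Yes


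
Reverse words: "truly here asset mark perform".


Original: "truly here asset mark perform"
Words (1..n): truly | here | asset | mark | perform
Reversed (n..1): perform | mark | asset | here | truly
Result = "perform mark asset here truly"


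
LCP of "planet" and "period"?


Word 1: "planet"
Word 2: "period"
Comparing from start:
  Pos 0: 'p' == 'p'
  Pos 1: 'l' != 'e' (stop)
LCP = "p" (length 1)


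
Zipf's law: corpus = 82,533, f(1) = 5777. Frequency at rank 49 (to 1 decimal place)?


Zipf's law: f(r) = f(1) / r
f(1) = 5777
f(49) = 5777 / 49
= 117.9 occurrences


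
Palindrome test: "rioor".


Word: "rioor"
Reversed: "rooir"
Forward == Backward? rioor != rooir
Palindrome = No


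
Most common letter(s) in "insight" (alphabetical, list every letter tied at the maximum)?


Word: "insight"
Letter counts:
  'g': 1
  'h': 1
  'i': 2
  'n': 1
  's': 1
  't': 1
Maximum count = 2
Most frequent = 'i' (2 times each)


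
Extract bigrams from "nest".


Word: "nest" (length 4)
Number of bigrams = 4 - 2 + 1 = 3
  Position 0: "ne"
  Position 1: "es"
  Position 2: "st"
Bigrams = "ne", "es", "st"


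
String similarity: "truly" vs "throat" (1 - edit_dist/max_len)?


Word 1: "truly" (length 5)
Word 2: "throat" (length 6)
One optimal edit sequence:
  1. keep 't'
  2. insert 'h'  (+1)
  3. keep 'r'
  4. substitute 'u' -> 'o'  (+1)
  5. substitute 'l' -> 'a'  (+1)
  6. substitute 'y' -> 't'  (+1)
Edit distance = 4
Max length = max(5, 6) = 6
Similarity = 1 - 4/6
= 0.3333


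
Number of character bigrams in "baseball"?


Word: "baseball" (length 8)
Number of 2-grams = length - 2 + 1 = 8 - 2 + 1
= 7


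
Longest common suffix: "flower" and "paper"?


Word 1: "flower"
Word 2: "paper"
Comparing from end:
  Pos -1: 'r' == 'r'
  Pos -2: 'e' == 'e'
  Pos -3: 'w' != 'p' (stop)
LCS = "er" (length 2)


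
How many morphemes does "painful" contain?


Word: "painful"
Morphemes: pain / -ful
Each morpheme carries meaning
= 2 morphemes


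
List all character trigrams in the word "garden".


Word: "garden" (length 6)
Number of trigrams = 6 - 3 + 1 = 4
  Position 0: "gar"
  Position 1: "ard"
  Position 2: "rde"
  Position 3: "den"
Trigrams = "gar", "ard", "rde", "den"


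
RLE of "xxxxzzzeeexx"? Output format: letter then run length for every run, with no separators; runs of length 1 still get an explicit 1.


String: "xxxxzzzeeexx"
Scanning for consecutive runs:
  'x' x 4
  'z' x 3
  'e' x 3
  'x' x 2
RLE = "x4z3e3x2"


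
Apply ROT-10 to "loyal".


Word: "loyal"
Shift: 10
Each letter → (letter + shift) mod 26:
  'l' (11) + 10 = 21 → 'v'
  'o' (14) + 10 = 24 → 'y'
  'y' (24) + 10 = 8 → 'i'
  'a' (0) + 10 = 10 → 'k'
  'l' (11) + 10 = 21 → 'v'
Result = "vyikv"


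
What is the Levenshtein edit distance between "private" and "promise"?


Word 1: "private" (length 7)
Word 2: "promise" (length 7)
One optimal edit sequence (insert/delete/substitute each cost 1):
  1. keep 'p'
  2. keep 'r'
  3. substitute 'i' -> 'o'  (+1)
  4. substitute 'v' -> 'm'  (+1)
  5. substitute 'a' -> 'i'  (+1)
  6. substitute 't' -> 's'  (+1)
  7. keep 'e'
Total edit operations: 4
Edit distance = 4


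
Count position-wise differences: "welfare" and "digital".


Comparing character by character (same length = 7):
  Pos 0: 'w' vs 'd' !=
  Pos 1: 'e' vs 'i' !=
  Pos 2: 'l' vs 'g' !=
  Pos 3: 'f' vs 'i' !=
  Pos 4: 'a' vs 't' !=
  Pos 5: 'r' vs 'a' !=
  Pos 6: 'e' vs 'l' !=
Hamming distance = 7


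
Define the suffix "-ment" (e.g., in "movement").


Suffix: -ment
Example: movement = move + -ment
Meaning = result of action


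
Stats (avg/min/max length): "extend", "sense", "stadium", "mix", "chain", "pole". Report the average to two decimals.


Lengths: "extend"=6, "sense"=5, "stadium"=7, "mix"=3, "chain"=5, "pole"=4
Sum = 30, Count = 6
Average = 30/6 = 5.00
= avg=5.00, min=3, max=7


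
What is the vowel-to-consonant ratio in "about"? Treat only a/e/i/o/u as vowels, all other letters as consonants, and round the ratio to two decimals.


Word: "about"
Vowels (a,e,i,o,u): 3
Consonants: 2
Ratio = 3/2
= 1.50


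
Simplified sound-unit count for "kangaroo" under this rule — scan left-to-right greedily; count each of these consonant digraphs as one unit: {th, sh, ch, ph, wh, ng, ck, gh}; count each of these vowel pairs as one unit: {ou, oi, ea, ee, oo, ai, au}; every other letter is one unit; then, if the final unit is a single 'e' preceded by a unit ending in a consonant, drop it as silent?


Word: "kangaroo" (8 letters)
Left-to-right scan:
  (1) 'k' (letter)
  (2) 'a' (letter)
  (3) 'ng' (digraph)
  (4) 'a' (letter)
  (5) 'r' (letter)
  (6) 'oo' (vowel-pair)
Units from scan: 6
Sound units = 6 units


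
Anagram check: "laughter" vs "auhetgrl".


Word 1: "laughter" → sorted: aeghlrtu
Word 2: "auhetgrl" → sorted: aeghlrtu
Same letters? aeghlrtu == aeghlrtu
Anagram = Yes


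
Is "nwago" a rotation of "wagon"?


Word: "wagon", Candidate: "nwago"
Method: check if candidate is substring of word+word
"wagonwagon" contains "nwago"? Yes
Is rotation = Yes


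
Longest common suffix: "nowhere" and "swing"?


Word 1: "nowhere"
Word 2: "swing"
Comparing from end:
  Pos -1: 'e' != 'g' (stop)
LCS = "" (length 0)


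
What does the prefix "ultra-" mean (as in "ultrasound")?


Prefix: ultra-
Example: ultrasound = ultra- + sound
Meaning = beyond


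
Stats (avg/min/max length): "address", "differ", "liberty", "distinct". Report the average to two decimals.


Lengths: "address"=7, "differ"=6, "liberty"=7, "distinct"=8
Sum = 28, Count = 4
Average = 28/4 = 7.00
= avg=7.00, min=6, max=8


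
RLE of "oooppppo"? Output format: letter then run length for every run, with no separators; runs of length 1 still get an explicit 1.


String: "oooppppo"
Scanning for consecutive runs:
  'o' x 3
  'p' x 4
  'o' x 1
RLE = "o3p4o1"


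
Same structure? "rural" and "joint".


Pattern of "rural": [0, 1, 0, 2, 3]
Pattern of "joint": [0, 1, 2, 3, 4]
Patterns do not match
Same pattern = No


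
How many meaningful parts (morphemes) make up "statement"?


Word: "statement"
Morphemes: state / -ment
Each morpheme carries meaning
= 2 morphemes


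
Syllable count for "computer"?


Word: "computer"
Syllable breakdown: com / pu / ter
Counting: 3 parts
= 3 syllables


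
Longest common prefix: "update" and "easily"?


Word 1: "update"
Word 2: "easily"
Comparing from start:
  Pos 0: 'u' != 'e' (stop)
LCP = "" (length 0)


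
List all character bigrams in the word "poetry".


Word: "poetry" (length 6)
Number of bigrams = 6 - 2 + 1 = 5
  Position 0: "po"
  Position 1: "oe"
  Position 2: "et"
  Position 3: "tr"
  Position 4: "ry"
Bigrams = "po", "oe", "et", "tr", "ry"


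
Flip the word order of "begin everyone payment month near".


Original: "begin everyone payment month near"
Words (1..n): begin | everyone | payment | month | near
Reversed (n..1): near | month | payment | everyone | begin
Result = "near month payment everyone begin"


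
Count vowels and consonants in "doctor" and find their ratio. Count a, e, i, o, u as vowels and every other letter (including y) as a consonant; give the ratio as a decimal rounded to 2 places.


Word: "doctor"
Vowels (a,e,i,o,u): 2
Consonants: 4
Ratio = 2/4
= 0.50


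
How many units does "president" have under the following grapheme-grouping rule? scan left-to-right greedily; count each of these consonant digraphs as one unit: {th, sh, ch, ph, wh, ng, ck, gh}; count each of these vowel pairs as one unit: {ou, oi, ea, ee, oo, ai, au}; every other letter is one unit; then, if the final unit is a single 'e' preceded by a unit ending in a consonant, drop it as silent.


Word: "president" (9 letters)
Left-to-right scan:
  [1] 'p' (letter)
  [2] 'r' (letter)
  [3] 'e' (letter)
  [4] 's' (letter)
  [5] 'i' (letter)
  [6] 'd' (letter)
  [7] 'e' (letter)
  [8] 'n' (letter)
  [9] 't' (letter)
Units from scan: 9
Sound units = 9 units


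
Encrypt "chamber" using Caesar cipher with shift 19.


Word: "chamber"
Shift: 19
Each letter → (letter + shift) mod 26:
  'c' (2) + 19 = 21 → 'v'
  'h' (7) + 19 = 0 → 'a'
  'a' (0) + 19 = 19 → 't'
  'm' (12) + 19 = 5 → 'f'
  'b' (1) + 19 = 20 → 'u'
  'e' (4) + 19 = 23 → 'x'
  'r' (17) + 19 = 10 → 'k'
Result = "vatfuxk"


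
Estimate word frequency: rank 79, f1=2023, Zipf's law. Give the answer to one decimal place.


Zipf's law: f(r) = f(1) / r
f(1) = 2023
f(79) = 2023 / 79
= 25.6 occurrences


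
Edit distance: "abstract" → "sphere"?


Word 1: "abstract" (length 8)
Word 2: "sphere" (length 6)
One optimal edit sequence (insert/delete/substitute each cost 1):
  1. delete 'a'  (+1)
  2. delete 'b'  (+1)
  3. keep 's'
  4. substitute 't' -> 'p'  (+1)
  5. substitute 'r' -> 'h'  (+1)
  6. substitute 'a' -> 'e'  (+1)
  7. substitute 'c' -> 'r'  (+1)
  8. substitute 't' -> 'e'  (+1)
Total edit operations: 7
Edit distance = 7


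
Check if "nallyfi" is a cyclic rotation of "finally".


Word: "finally", Candidate: "nallyfi"
Method: check if candidate is substring of word+word
"finallyfinally" contains "nallyfi"? Yes
Is rotation = Yes


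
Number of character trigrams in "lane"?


Word: "lane" (length 4)
Number of 3-grams = length - 3 + 1 = 4 - 3 + 1
= 2


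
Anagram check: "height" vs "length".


Word 1: "height" → sorted: eghhit
Word 2: "length" → sorted: eghlnt
Same letters? eghhit != eghlnt
Anagram = No


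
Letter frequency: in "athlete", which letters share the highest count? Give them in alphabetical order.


Word: "athlete"
Letter counts:
  'a': 1
  'e': 2
  'h': 1
  'l': 1
  't': 2
Maximum count = 2
Most frequent = 'e', 't' (2 times each)


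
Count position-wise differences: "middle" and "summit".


Comparing character by character (same length = 6):
  Pos 0: 'm' vs 's' !=
  Pos 1: 'i' vs 'u' !=
  Pos 2: 'd' vs 'm' !=
  Pos 3: 'd' vs 'm' !=
  Pos 4: 'l' vs 'i' !=
  Pos 5: 'e' vs 't' !=
Hamming distance = 6


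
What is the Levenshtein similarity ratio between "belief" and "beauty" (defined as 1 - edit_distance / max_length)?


Word 1: "belief" (length 6)
Word 2: "beauty" (length 6)
One optimal edit sequence:
  1. keep 'b'
  2. keep 'e'
  3. substitute 'l' -> 'a'  (+1)
  4. substitute 'i' -> 'u'  (+1)
  5. substitute 'e' -> 't'  (+1)
  6. substitute 'f' -> 'y'  (+1)
Edit distance = 4
Max length = max(6, 6) = 6
Similarity = 1 - 4/6
= 0.3333


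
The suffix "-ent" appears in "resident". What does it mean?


Suffix: -ent
Example: resident (reside + -ent, with a spelling change)
Meaning = one who / that which


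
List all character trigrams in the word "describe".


Word: "describe" (length 8)
Number of trigrams = 8 - 3 + 1 = 6
  Position 0: "des"
  Position 1: "esc"
  Position 2: "scr"
  Position 3: "cri"
  Position 4: "rib"
  Position 5: "ibe"
Trigrams = "des", "esc", "scr", "cri", "rib", "ibe"


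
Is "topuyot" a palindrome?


Word: "topuyot"
Reversed: "toyupot"
Forward == Backward? topuyot != toyupot
Palindrome = No


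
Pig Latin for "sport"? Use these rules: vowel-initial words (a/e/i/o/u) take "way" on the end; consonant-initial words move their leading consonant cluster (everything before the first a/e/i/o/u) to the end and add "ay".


Word: "sport"
Starts with consonant(s) → move to end, add 'ay'
Consonant cluster: "sp"
Pig Latin = "ortspay"


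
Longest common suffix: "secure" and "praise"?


Word 1: "secure"
Word 2: "praise"
Comparing from end:
  Pos -1: 'e' == 'e'
  Pos -2: 'r' != 's' (stop)
LCS = "e" (length 1)


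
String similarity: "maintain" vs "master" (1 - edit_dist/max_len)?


Word 1: "maintain" (length 8)
Word 2: "master" (length 6)
One optimal edit sequence:
  1. keep 'm'
  2. keep 'a'
  3. delete 'i'  (+1)
  4. substitute 'n' -> 's'  (+1)
  5. keep 't'
  6. delete 'a'  (+1)
  7. substitute 'i' -> 'e'  (+1)
  8. substitute 'n' -> 'r'  (+1)
Edit distance = 5
Max length = max(8, 6) = 8
Similarity = 1 - 5/8
= 0.3750


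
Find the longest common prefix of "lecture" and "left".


Word 1: "lecture"
Word 2: "left"
Comparing from start:
  Pos 0: 'l' == 'l'
  Pos 1: 'e' == 'e'
  Pos 2: 'c' != 'f' (stop)
LCP = "le" (length 2)


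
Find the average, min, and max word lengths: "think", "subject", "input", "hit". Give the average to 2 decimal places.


Lengths: "think"=5, "subject"=7, "input"=5, "hit"=3
Sum = 20, Count = 4
Average = 20/4 = 5.00
= avg=5.00, min=3, max=7


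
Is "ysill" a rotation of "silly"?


Word: "silly", Candidate: "ysill"
Method: check if candidate is substring of word+word
"sillysilly" contains "ysill"? Yes
Is rotation = Yes


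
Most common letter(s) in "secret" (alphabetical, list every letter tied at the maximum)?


Word: "secret"
Letter counts:
  'c': 1
  'e': 2
  'r': 1
  's': 1
  't': 1
Maximum count = 2
Most frequent = 'e' (2 times each)


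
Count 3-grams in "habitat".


Word: "habitat" (length 7)
Number of 3-grams = length - 3 + 1 = 7 - 3 + 1
= 5


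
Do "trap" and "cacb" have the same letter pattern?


Pattern of "trap": [0, 1, 2, 3]
Pattern of "cacb": [0, 1, 0, 2]
Patterns do not match
Same pattern = No


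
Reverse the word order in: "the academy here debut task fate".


Original: "the academy here debut task fate"
Words (1..n): the | academy | here | debut | task | fate
Reversed (n..1): fate | task | debut | here | academy | the
Result = "fate task debut here academy the"


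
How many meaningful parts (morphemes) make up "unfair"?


Word: "unfair"
Morphemes: un- + fair
Each morpheme carries meaning
= 2 morphemes


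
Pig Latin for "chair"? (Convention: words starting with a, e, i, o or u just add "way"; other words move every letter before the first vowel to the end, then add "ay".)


Word: "chair"
Starts with consonant(s) → move to end, add 'ay'
Consonant cluster: "ch"
Pig Latin = "airchay"


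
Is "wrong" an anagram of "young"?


Word 1: "young" → sorted: gnouy
Word 2: "wrong" → sorted: gnorw
Same letters? gnouy != gnorw
Anagram = No


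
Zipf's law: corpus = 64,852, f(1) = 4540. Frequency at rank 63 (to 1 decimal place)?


Zipf's law: f(r) = f(1) / r
f(1) = 4540
f(63) = 4540 / 63
= 72.1 occurrences


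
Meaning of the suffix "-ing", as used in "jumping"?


Suffix: -ing
Example: jumping = jump + -ing
Meaning = present participle


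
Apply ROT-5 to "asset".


Word: "asset"
Shift: 5
Each letter → (letter + shift) mod 26:
  'a' (0) + 5 = 5 → 'f'
  's' (18) + 5 = 23 → 'x'
  's' (18) + 5 = 23 → 'x'
  'e' (4) + 5 = 9 → 'j'
  't' (19) + 5 = 24 → 'y'
Result = "fxxjy"


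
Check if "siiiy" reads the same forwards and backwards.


Word: "siiiy"
Reversed: "yiiis"
Forward == Backward? siiiy != yiiis
Palindrome = No


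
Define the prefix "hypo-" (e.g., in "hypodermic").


Prefix: hypo-
Example: hypodermic (hypo- + dermic)
Meaning = under / below normal


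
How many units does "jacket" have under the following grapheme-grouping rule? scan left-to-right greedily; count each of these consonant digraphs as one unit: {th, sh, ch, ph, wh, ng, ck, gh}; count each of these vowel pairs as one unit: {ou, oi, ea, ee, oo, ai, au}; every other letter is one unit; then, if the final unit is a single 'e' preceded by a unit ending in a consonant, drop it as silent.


Word: "jacket" (6 letters)
Left-to-right scan:
  [1] 'j' (letter)
  [2] 'a' (letter)
  [3] 'ck' (digraph)
  [4] 'e' (letter)
  [5] 't' (letter)
Units from scan: 5
Sound units = 5 units


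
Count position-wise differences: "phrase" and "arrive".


Comparing character by character (same length = 6):
  Pos 0: 'p' vs 'a' !=
  Pos 1: 'h' vs 'r' !=
  Pos 2: 'r' vs 'r' =
  Pos 3: 'a' vs 'i' !=
  Pos 4: 's' vs 'v' !=
  Pos 5: 'e' vs 'e' =
Hamming distance = 4


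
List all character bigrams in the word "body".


Word: "body" (length 4)
Number of bigrams = 4 - 2 + 1 = 3
  Position 0: "bo"
  Position 1: "od"
  Position 2: "dy"
Bigrams = "bo", "od", "dy"


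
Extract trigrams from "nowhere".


Word: "nowhere" (length 7)
Number of trigrams = 7 - 3 + 1 = 5
  Position 0: "now"
  Position 1: "owh"
  Position 2: "whe"
  Position 3: "her"
  Position 4: "ere"
Trigrams = "now", "owh", "whe", "her", "ere"


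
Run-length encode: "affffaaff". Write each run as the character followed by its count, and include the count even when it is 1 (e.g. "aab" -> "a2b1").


String: "affffaaff"
Scanning for consecutive runs:
  'a' x 1
  'f' x 4
  'a' x 2
  'f' x 2
RLE = "a1f4a2f2"


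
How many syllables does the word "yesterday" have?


Word: "yesterday"
Syllable breakdown: yes / ter / day
Counting: 3 parts
= 3 syllables


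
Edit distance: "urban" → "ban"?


Word 1: "urban" (length 5)
Word 2: "ban" (length 3)
One optimal edit sequence (insert/delete/substitute each cost 1):
  1. delete 'u'  (+1)
  2. delete 'r'  (+1)
  3. keep 'b'
  4. keep 'a'
  5. keep 'n'
Total edit operations: 2
Edit distance = 2


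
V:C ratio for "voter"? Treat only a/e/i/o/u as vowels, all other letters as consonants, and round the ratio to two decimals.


Word: "voter"
Vowels (a,e,i,o,u): 2
Consonants: 3
Ratio = 2/3
= 0.67


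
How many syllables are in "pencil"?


Word: "pencil"
Syllable breakdown: pen · cil
Counting: 2 parts
= 2 syllables


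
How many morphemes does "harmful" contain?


Word: "harmful"
Morphemes: harm + -ful
Each morpheme carries meaning
= 2 morphemes


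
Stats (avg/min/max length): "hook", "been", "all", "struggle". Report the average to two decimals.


Lengths: "hook"=4, "been"=4, "all"=3, "struggle"=8
Sum = 19, Count = 4
Average = 19/4 = 4.75
= avg=4.75, min=3, max=8


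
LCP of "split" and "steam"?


Word 1: "split"
Word 2: "steam"
Comparing from start:
  Pos 0: 's' == 's'
  Pos 1: 'p' != 't' (stop)
LCP = "s" (length 1)


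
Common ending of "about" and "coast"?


Word 1: "about"
Word 2: "coast"
Comparing from end:
  Pos -1: 't' == 't'
  Pos -2: 'u' != 's' (stop)
LCS = "t" (length 1)


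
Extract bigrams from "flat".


Word: "flat" (length 4)
Number of bigrams = 4 - 2 + 1 = 3
  Position 0: "fl"
  Position 1: "la"
  Position 2: "at"
Bigrams = "fl", "la", "at"


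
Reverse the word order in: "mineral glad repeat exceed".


Original: "mineral glad repeat exceed"
Words (1..n): mineral | glad | repeat | exceed
Reversed (n..1): exceed | repeat | glad | mineral
Result = "exceed repeat glad mineral"


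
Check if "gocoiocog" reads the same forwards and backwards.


Word: "gocoiocog"
Reversed: "gocoiocog"
Forward == Backward? gocoiocog == gocoiocog
Palindrome = Yes


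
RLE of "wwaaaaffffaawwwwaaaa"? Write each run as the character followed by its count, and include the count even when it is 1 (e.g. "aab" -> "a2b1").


String: "wwaaaaffffaawwwwaaaa"
Scanning for consecutive runs:
  'w' x 2
  'a' x 4
  'f' x 4
  'a' x 2
  'w' x 4
  'a' x 4
RLE = "w2a4f4a2w4a4"


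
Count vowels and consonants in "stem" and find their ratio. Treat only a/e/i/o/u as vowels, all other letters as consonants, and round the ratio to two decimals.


Word: "stem"
Vowels (a,e,i,o,u): 1
Consonants: 3
Ratio = 1/3
= 0.33


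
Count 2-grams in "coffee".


Word: "coffee" (length 6)
Number of 2-grams = length - 2 + 1 = 6 - 2 + 1
= 5


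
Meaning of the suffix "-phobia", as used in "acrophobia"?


Suffix: -phobia
Example: acrophobia = acro- + -phobia
Meaning = fear of


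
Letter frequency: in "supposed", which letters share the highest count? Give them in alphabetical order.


Word: "supposed"
Letter counts:
  'd': 1
  'e': 1
  'o': 1
  'p': 2
  's': 2
  'u': 1
Maximum count = 2
Most frequent = 'p', 's' (2 times each)


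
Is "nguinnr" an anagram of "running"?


Word 1: "running" → sorted: ginnnru
Word 2: "nguinnr" → sorted: ginnnru
Same letters? ginnnru == ginnnru
Anagram = Yes


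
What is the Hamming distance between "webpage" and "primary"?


Comparing character by character (same length = 7):
  Pos 0: 'w' vs 'p' !=
  Pos 1: 'e' vs 'r' !=
  Pos 2: 'b' vs 'i' !=
  Pos 3: 'p' vs 'm' !=
  Pos 4: 'a' vs 'a' =
  Pos 5: 'g' vs 'r' !=
  Pos 6: 'e' vs 'y' !=
Hamming distance = 6


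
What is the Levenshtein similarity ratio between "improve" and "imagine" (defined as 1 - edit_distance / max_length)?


Word 1: "improve" (length 7)
Word 2: "imagine" (length 7)
One optimal edit sequence:
  1. keep 'i'
  2. keep 'm'
  3. substitute 'p' -> 'a'  (+1)
  4. substitute 'r' -> 'g'  (+1)
  5. substitute 'o' -> 'i'  (+1)
  6. substitute 'v' -> 'n'  (+1)
  7. keep 'e'
Edit distance = 4
Max length = max(7, 7) = 7
Similarity = 1 - 4/7
= 0.4286


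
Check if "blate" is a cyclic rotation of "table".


Word: "table", Candidate: "blate"
Method: check if candidate is substring of word+word
"tabletable" contains "blate"? No
Is rotation = No


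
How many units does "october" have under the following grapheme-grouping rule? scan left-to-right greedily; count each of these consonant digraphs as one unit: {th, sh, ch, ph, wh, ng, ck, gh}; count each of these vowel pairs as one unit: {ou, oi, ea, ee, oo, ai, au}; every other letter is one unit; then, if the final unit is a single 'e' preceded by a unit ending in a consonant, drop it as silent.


Word: "october" (7 letters)
Left-to-right scan:
  1. 'o' (letter)
  2. 'c' (letter)
  3. 't' (letter)
  4. 'o' (letter)
  5. 'b' (letter)
  6. 'e' (letter)
  7. 'r' (letter)
Units from scan: 7
Sound units = 7 units


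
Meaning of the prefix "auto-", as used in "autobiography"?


Prefix: auto-
Example: autobiography (auto- + biography)
Meaning = self


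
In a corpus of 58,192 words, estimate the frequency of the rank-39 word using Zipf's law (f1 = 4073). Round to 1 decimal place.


Zipf's law: f(r) = f(1) / r
f(1) = 4073
f(39) = 4073 / 39
= 104.4 occurrences


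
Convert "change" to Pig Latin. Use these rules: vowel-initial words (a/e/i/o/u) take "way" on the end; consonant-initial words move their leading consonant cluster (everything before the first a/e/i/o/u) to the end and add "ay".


Word: "change"
Starts with consonant(s) → move to end, add 'ay'
Consonant cluster: "ch"
Pig Latin = "angechay"


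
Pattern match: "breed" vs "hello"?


Pattern of "breed": [0, 1, 2, 2, 3]
Pattern of "hello": [0, 1, 2, 2, 3]
Patterns match
Same pattern = Yes


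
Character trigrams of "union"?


Word: "union" (length 5)
Number of trigrams = 5 - 3 + 1 = 3
  Position 0: "uni"
  Position 1: "nio"
  Position 2: "ion"
Trigrams = "uni", "nio", "ion"


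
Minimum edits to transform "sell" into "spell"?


Word 1: "sell" (length 4)
Word 2: "spell" (length 5)
One optimal edit sequence (insert/delete/substitute each cost 1):
  1. keep 's'
  2. insert 'p'  (+1)
  3. keep 'e'
  4. keep 'l'
  5. keep 'l'
Total edit operations: 1
Edit distance = 1


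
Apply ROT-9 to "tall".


Word: "tall"
Shift: 9
Each letter → (letter + shift) mod 26:
  't' (19) + 9 = 2 → 'c'
  'a' (0) + 9 = 9 → 'j'
  'l' (11) + 9 = 20 → 'u'
  'l' (11) + 9 = 20 → 'u'
Result = "cjuu"


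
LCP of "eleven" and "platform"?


Word 1: "eleven"
Word 2: "platform"
Comparing from start:
  Pos 0: 'e' != 'p' (stop)
LCP = "" (length 0)


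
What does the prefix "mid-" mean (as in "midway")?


Prefix: mid-
Example: midway = mid- + way
Meaning = middle


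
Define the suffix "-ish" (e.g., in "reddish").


Suffix: -ish
Example: reddish (red + -ish, with a spelling change)
Meaning = somewhat / having the qualities of


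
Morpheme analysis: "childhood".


Word: "childhood"
Morphemes: child | -hood
Each morpheme carries meaning
= 2 morphemes


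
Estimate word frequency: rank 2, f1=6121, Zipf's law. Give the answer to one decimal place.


Zipf's law: f(r) = f(1) / r
f(1) = 6121
f(2) = 6121 / 2
= 3060.5 occurrences


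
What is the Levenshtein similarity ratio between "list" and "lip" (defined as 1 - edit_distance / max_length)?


Word 1: "list" (length 4)
Word 2: "lip" (length 3)
One optimal edit sequence:
  1. keep 'l'
  2. keep 'i'
  3. delete 's'  (+1)
  4. substitute 't' -> 'p'  (+1)
Edit distance = 2
Max length = max(4, 3) = 4
Similarity = 1 - 2/4
= 0.5000


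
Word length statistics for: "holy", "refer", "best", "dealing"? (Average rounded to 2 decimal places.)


Lengths: "holy"=4, "refer"=5, "best"=4, "dealing"=7
Sum = 20, Count = 4
Average = 20/4 = 5.00
= avg=5.00, min=4, max=7


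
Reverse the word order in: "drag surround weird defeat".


Original: "drag surround weird defeat"
Words (1..n): drag | surround | weird | defeat
Reversed (n..1): defeat | weird | surround | drag
Result = "defeat weird surround drag"


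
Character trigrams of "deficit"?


Word: "deficit" (length 7)
Number of trigrams = 7 - 3 + 1 = 5
  Position 0: "def"
  Position 1: "efi"
  Position 2: "fic"
  Position 3: "ici"
  Position 4: "cit"
Trigrams = "def", "efi", "fic", "ici", "cit"


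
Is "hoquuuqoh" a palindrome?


Word: "hoquuuqoh"
Reversed: "hoquuuqoh"
Forward == Backward? hoquuuqoh == hoquuuqoh
Palindrome = Yes


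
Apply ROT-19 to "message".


Word: "message"
Shift: 19
Each letter → (letter + shift) mod 26:
  'm' (12) + 19 = 5 → 'f'
  'e' (4) + 19 = 23 → 'x'
  's' (18) + 19 = 11 → 'l'
  's' (18) + 19 = 11 → 'l'
  'a' (0) + 19 = 19 → 't'
  'g' (6) + 19 = 25 → 'z'
  'e' (4) + 19 = 23 → 'x'
Result = "fxlltzx"


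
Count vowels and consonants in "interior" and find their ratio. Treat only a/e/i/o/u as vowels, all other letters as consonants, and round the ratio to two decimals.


Word: "interior"
Vowels (a,e,i,o,u): 4
Consonants: 4
Ratio = 4/4
= 1.00


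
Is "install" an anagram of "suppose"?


Word 1: "suppose" → sorted: eoppssu
Word 2: "install" → sorted: aillnst
Same letters? eoppssu != aillnst
Anagram = No


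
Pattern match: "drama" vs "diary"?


Pattern of "drama": [0, 1, 2, 3, 2]
Pattern of "diary": [0, 1, 2, 3, 4]
Patterns do not match
Same pattern = No


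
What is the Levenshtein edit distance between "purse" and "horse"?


Word 1: "purse" (length 5)
Word 2: "horse" (length 5)
One optimal edit sequence (insert/delete/substitute each cost 1):
  1. substitute 'p' -> 'h'  (+1)
  2. substitute 'u' -> 'o'  (+1)
  3. keep 'r'
  4. keep 's'
  5. keep 'e'
Total edit operations: 2
Edit distance = 2


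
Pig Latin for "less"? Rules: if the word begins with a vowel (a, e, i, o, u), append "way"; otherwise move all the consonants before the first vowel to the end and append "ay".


Word: "less"
Starts with consonant(s) → move to end, add 'ay'
Consonant cluster: "l"
Pig Latin = "esslay"


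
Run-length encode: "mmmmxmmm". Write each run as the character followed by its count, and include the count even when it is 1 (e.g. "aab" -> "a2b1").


String: "mmmmxmmm"
Scanning for consecutive runs:
  'm' x 4
  'x' x 1
  'm' x 3
RLE = "m4x1m3"


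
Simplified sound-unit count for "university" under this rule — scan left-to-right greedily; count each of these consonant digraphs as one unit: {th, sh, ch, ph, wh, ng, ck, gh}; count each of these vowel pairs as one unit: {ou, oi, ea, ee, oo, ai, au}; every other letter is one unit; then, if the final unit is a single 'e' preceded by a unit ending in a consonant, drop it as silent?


Word: "university" (10 letters)
Left-to-right scan:
  (1) 'u' (letter)
  (2) 'n' (letter)
  (3) 'i' (letter)
  (4) 'v' (letter)
  (5) 'e' (letter)
  (6) 'r' (letter)
  (7) 's' (letter)
  (8) 'i' (letter)
  (9) 't' (letter)
  (10) 'y' (letter)
Units from scan: 10
Sound units = 10 units


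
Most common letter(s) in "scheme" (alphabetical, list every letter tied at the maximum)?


Word: "scheme"
Letter counts:
  'c': 1
  'e': 2
  'h': 1
  'm': 1
  's': 1
Maximum count = 2
Most frequent = 'e' (2 times each)


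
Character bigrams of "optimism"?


Word: "optimism" (length 8)
Number of bigrams = 8 - 2 + 1 = 7
  Position 0: "op"
  Position 1: "pt"
  Position 2: "ti"
  Position 3: "im"
  Position 4: "mi"
  Position 5: "is"
  Position 6: "sm"
Bigrams = "op", "pt", "ti", "im", "mi", "is", "sm"


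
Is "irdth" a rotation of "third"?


Word: "third", Candidate: "irdth"
Method: check if candidate is substring of word+word
"thirdthird" contains "irdth"? Yes
Is rotation = Yes


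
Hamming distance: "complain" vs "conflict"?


Comparing character by character (same length = 8):
  Pos 0: 'c' vs 'c' =
  Pos 1: 'o' vs 'o' =
  Pos 2: 'm' vs 'n' !=
  Pos 3: 'p' vs 'f' !=
  Pos 4: 'l' vs 'l' =
  Pos 5: 'a' vs 'i' !=
  Pos 6: 'i' vs 'c' !=
  Pos 7: 'n' vs 't' !=
Hamming distance = 5


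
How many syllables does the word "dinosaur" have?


Word: "dinosaur"
Syllable breakdown: di | no | saur
Counting: 3 parts
= 3 syllables


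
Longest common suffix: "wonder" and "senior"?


Word 1: "wonder"
Word 2: "senior"
Comparing from end:
  Pos -1: 'r' == 'r'
  Pos -2: 'e' != 'o' (stop)
LCS = "r" (length 1)


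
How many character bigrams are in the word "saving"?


Word: "saving" (length 6)
Number of 2-grams = length - 2 + 1 = 6 - 2 + 1
= 5


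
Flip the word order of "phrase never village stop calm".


Original: "phrase never village stop calm"
Words (1..n): phrase | never | village | stop | calm
Reversed (n..1): calm | stop | village | never | phrase
Result = "calm stop village never phrase"


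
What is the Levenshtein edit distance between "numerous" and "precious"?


Word 1: "numerous" (length 8)
Word 2: "precious" (length 8)
One optimal edit sequence (insert/delete/substitute each cost 1):
  1. substitute 'n' -> 'p'  (+1)
  2. substitute 'u' -> 'r'  (+1)
  3. substitute 'm' -> 'e'  (+1)
  4. substitute 'e' -> 'c'  (+1)
  5. substitute 'r' -> 'i'  (+1)
  6. keep 'o'
  7. keep 'u'
  8. keep 's'
Total edit operations: 5
Edit distance = 5


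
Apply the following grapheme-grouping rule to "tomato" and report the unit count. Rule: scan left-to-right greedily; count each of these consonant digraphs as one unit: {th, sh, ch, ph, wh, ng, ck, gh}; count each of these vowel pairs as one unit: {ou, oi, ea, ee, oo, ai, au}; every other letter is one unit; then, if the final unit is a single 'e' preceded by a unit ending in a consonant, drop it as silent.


Word: "tomato" (6 letters)
Left-to-right scan:
  (1) 't' (letter)
  (2) 'o' (letter)
  (3) 'm' (letter)
  (4) 'a' (letter)
  (5) 't' (letter)
  (6) 'o' (letter)
Units from scan: 6
Sound units = 6 units


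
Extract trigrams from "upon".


Word: "upon" (length 4)
Number of trigrams = 4 - 3 + 1 = 2
  Position 0: "upo"
  Position 1: "pon"
Trigrams = "upo", "pon"


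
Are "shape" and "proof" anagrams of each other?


Word 1: "shape" → sorted: aehps
Word 2: "proof" → sorted: foopr
Same letters? aehps != foopr
Anagram = No


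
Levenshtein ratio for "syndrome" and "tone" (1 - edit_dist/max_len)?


Word 1: "syndrome" (length 8)
Word 2: "tone" (length 4)
One optimal edit sequence:
  1. delete 's'  (+1)
  2. delete 'y'  (+1)
  3. delete 'n'  (+1)
  4. delete 'd'  (+1)
  5. substitute 'r' -> 't'  (+1)
  6. keep 'o'
  7. substitute 'm' -> 'n'  (+1)
  8. keep 'e'
Edit distance = 6
Max length = max(8, 4) = 8
Similarity = 1 - 6/8
= 0.2500


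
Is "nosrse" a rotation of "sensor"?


Word: "sensor", Candidate: "nosrse"
Method: check if candidate is substring of word+word
"sensorsensor" contains "nosrse"? No
Is rotation = No


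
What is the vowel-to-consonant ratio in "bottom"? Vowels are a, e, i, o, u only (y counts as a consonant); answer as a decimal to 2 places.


Word: "bottom"
Vowels (a,e,i,o,u): 2
Consonants: 4
Ratio = 2/4
= 0.50


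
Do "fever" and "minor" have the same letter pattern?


Pattern of "fever": [0, 1, 2, 1, 3]
Pattern of "minor": [0, 1, 2, 3, 4]
Patterns do not match
Same pattern = No


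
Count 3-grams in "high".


Word: "high" (length 4)
Number of 3-grams = length - 3 + 1 = 4 - 3 + 1
= 2


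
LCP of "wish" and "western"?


Word 1: "wish"
Word 2: "western"
Comparing from start:
  Pos 0: 'w' == 'w'
  Pos 1: 'i' != 'e' (stop)
LCP = "w" (length 1)


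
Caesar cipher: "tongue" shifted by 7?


Word: "tongue"
Shift: 7
Each letter → (letter + shift) mod 26:
  't' (19) + 7 = 0 → 'a'
  'o' (14) + 7 = 21 → 'v'
  'n' (13) + 7 = 20 → 'u'
  'g' (6) + 7 = 13 → 'n'
  'u' (20) + 7 = 1 → 'b'
  'e' (4) + 7 = 11 → 'l'
Result = "avunbl"


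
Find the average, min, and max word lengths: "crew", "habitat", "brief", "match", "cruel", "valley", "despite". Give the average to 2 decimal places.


Lengths: "crew"=4, "habitat"=7, "brief"=5, "match"=5, "cruel"=5, "valley"=6, "despite"=7
Sum = 39, Count = 7
Average = 39/7 = 5.57
= avg=5.57, min=4, max=7
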